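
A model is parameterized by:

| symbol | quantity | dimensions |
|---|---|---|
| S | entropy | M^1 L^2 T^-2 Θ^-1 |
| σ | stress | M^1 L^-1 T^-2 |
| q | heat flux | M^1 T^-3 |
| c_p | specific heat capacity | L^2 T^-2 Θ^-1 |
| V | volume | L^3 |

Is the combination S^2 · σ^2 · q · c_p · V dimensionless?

Sum the exponent of each base dimension across the product:
  M: 2·[S]_M + 2·[σ]_M + [q]_M + [c_p]_M + [V]_M = 2·(1) + 2·(1) + (1) + (0) + (0) = 5
  L: 2·[S]_L + 2·[σ]_L + [q]_L + [c_p]_L + [V]_L = 2·(2) + 2·(-1) + (0) + (2) + (3) = 7
  T: 2·[S]_T + 2·[σ]_T + [q]_T + [c_p]_T + [V]_T = 2·(-2) + 2·(-2) + (-3) + (-2) + (0) = -13
  Θ: 2·[S]_Θ + 2·[σ]_Θ + [q]_Θ + [c_p]_Θ + [V]_Θ = 2·(-1) + 2·(0) + (0) + (-1) + (0) = -3
Net dimensions [M⁵ L⁷ T⁻¹³ Θ⁻³] ≠ [1] — not dimensionless.

no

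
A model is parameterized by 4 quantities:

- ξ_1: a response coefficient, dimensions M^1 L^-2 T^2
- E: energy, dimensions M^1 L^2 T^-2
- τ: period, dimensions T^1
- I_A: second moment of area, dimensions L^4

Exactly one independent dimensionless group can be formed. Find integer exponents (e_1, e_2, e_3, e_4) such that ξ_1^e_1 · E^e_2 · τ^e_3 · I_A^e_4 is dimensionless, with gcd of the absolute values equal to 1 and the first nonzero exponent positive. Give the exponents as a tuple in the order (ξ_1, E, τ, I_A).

M: e_1·(1) + e_2·(1) + e_3·(0) + e_4·(0) = 0
L: e_1·(-2) + e_2·(2) + e_3·(0) + e_4·(4) = 0
T: e_1·(2) + e_2·(-2) + e_3·(1) + e_4·(0) = 0
Solving this homogeneous linear system for the smallest-integer solution (first nonzero entry positive) gives (1, -1, -4, 1).

(1, -1, -4, 1)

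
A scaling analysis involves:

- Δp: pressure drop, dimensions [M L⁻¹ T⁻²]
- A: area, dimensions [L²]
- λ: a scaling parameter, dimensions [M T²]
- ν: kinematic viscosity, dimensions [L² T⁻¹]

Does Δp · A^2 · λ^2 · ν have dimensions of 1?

no

Sum the exponent of each base dimension across the product:
  M: [Δp]_M + 2·[A]_M + 2·[λ]_M + [ν]_M = (1) + 2·(0) + 2·(1) + (0) = 3
  L: [Δp]_L + 2·[A]_L + 2·[λ]_L + [ν]_L = (-1) + 2·(2) + 2·(0) + (2) = 5
  T: [Δp]_T + 2·[A]_T + 2·[λ]_T + [ν]_T = (-2) + 2·(0) + 2·(2) + (-1) = 1
Net dimensions [M³ L⁵ T] ≠ [1] — not dimensionless.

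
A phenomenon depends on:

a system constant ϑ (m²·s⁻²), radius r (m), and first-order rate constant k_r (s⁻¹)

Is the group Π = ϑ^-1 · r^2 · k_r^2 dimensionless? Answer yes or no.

yes

Sum the exponent of each base dimension across the product:
  L: −[ϑ]_L + 2·[r]_L + 2·[k_r]_L = −(2) + 2·(1) + 2·(0) = 0
  T: −[ϑ]_T + 2·[r]_T + 2·[k_r]_T = −(-2) + 2·(0) + 2·(-1) = 0
All base exponents vanish — dimensionless.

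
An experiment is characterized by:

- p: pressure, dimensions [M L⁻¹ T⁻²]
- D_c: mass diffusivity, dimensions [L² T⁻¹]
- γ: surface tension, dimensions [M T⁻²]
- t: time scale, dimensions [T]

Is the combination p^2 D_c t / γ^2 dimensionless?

Sum the exponent of each base dimension across the product:
  M: 2·[p]_M + [D_c]_M − 2·[γ]_M + [t]_M = 2·(1) + (0) − 2·(1) + (0) = 0
  L: 2·[p]_L + [D_c]_L − 2·[γ]_L + [t]_L = 2·(-1) + (2) − 2·(0) + (0) = 0
  T: 2·[p]_T + [D_c]_T − 2·[γ]_T + [t]_T = 2·(-2) + (-1) − 2·(-2) + (1) = 0
All base exponents vanish — dimensionless.

yes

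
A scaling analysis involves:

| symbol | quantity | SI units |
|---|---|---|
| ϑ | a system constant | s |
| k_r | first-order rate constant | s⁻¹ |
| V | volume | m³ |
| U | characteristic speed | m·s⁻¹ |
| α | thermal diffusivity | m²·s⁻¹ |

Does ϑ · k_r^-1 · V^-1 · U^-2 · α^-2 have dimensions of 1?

Sum the exponent of each base dimension across the product:
  L: [ϑ]_L − [k_r]_L − [V]_L − 2·[U]_L − 2·[α]_L = (0) − (0) − (3) − 2·(1) − 2·(2) = -9
  T: [ϑ]_T − [k_r]_T − [V]_T − 2·[U]_T − 2·[α]_T = (1) − (-1) − (0) − 2·(-1) − 2·(-1) = 6
Net dimensions [L⁻⁹ T⁶] ≠ [1] — not dimensionless.

no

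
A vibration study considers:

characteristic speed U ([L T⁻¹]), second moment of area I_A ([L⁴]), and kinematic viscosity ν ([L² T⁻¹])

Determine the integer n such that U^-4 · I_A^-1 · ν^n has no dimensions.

4

Balance the L exponent: (2)·n from ν, plus −4·(1) − (4) = -8 from the rest, must sum to zero.
2n − 8 = 0, so n = 4.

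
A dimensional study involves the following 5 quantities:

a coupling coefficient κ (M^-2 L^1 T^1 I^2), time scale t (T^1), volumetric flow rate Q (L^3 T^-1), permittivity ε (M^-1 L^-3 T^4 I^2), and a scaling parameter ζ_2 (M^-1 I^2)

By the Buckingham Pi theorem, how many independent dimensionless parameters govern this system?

There are 5 variables and 4 base dimensions (M, L, T, I).
The dimension matrix has rank 4.
Independent dimensionless groups: 5 − 4 = 1.

1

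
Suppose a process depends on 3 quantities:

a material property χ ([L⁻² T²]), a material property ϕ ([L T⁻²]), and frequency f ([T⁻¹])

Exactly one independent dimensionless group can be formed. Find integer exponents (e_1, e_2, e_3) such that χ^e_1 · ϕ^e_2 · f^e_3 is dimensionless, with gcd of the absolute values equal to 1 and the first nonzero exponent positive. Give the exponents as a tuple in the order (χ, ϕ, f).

L: e_1·(-2) + e_2·(1) + e_3·(0) = 0
T: e_1·(2) + e_2·(-2) + e_3·(-1) = 0
Solving this homogeneous linear system for the smallest-integer solution (first nonzero entry positive) gives (1, 2, -2).

(1, 2, -2)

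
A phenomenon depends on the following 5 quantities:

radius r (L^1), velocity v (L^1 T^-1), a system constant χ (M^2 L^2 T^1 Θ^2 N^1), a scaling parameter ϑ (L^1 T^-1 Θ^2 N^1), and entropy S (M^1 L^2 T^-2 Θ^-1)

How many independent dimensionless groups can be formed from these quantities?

0

There are 5 variables and 5 base dimensions (M, L, T, Θ, N).
The dimension matrix has rank 5.
Independent dimensionless groups: 5 − 5 = 0.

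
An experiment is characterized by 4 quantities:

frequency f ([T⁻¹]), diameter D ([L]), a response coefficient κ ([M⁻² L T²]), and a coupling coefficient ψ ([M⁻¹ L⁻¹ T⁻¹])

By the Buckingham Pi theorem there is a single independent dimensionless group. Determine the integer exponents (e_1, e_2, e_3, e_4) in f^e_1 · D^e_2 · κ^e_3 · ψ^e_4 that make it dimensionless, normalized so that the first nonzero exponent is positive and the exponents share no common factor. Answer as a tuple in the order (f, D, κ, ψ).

(4, -3, 1, -2)

M: e_1·(0) + e_2·(0) + e_3·(-2) + e_4·(-1) = 0
L: e_1·(0) + e_2·(1) + e_3·(1) + e_4·(-1) = 0
T: e_1·(-1) + e_2·(0) + e_3·(2) + e_4·(-1) = 0
Solving this homogeneous linear system for the smallest-integer solution (first nonzero entry positive) gives (4, -3, 1, -2).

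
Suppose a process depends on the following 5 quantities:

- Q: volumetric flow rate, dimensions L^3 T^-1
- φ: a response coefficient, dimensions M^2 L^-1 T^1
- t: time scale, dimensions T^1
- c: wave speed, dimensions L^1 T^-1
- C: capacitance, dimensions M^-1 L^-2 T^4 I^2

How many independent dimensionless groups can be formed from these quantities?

There are 5 variables and 4 base dimensions (M, L, T, I).
The dimension matrix has rank 4.
Independent dimensionless groups: 5 − 4 = 1.

1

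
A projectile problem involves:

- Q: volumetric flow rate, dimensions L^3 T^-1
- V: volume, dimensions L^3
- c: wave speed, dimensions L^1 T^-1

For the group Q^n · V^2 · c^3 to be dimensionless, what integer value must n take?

Balance the L exponent: (3)·n from Q, plus 2·(3) + 3·(1) = 9 from the rest, must sum to zero.
3n + 9 = 0, so n = -3.

-3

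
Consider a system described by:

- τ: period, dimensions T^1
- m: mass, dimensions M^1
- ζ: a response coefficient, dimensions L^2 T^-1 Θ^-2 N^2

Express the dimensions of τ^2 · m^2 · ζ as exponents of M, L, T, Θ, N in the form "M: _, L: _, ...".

Collect each base-dimension exponent across the product:
  M: 2·(0) + 2·(1) + (0) = 2
  L: 2·(0) + 2·(0) + (2) = 2
  T: 2·(1) + 2·(0) + (-1) = 1
  Θ: 2·(0) + 2·(0) + (-2) = -2
  N: 2·(0) + 2·(0) + (2) = 2
So the dimensions are [M² L² T Θ⁻² N²].

M: 2, L: 2, T: 1, Θ: -2, N: 2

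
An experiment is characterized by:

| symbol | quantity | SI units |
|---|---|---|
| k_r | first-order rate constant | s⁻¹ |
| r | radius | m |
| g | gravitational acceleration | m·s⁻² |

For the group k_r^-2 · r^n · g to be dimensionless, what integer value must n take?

-1

Balance the L exponent: (1)·n from r, plus −2·(0) + (1) = 1 from the rest, must sum to zero.
n + 1 = 0, so n = -1.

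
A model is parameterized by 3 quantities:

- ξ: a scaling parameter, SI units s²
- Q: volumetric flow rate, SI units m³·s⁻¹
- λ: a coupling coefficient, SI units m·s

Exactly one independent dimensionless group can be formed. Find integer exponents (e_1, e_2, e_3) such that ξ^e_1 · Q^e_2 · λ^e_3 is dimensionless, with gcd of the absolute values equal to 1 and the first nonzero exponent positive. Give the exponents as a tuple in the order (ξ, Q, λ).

L: e_1·(0) + e_2·(3) + e_3·(1) = 0
T: e_1·(2) + e_2·(-1) + e_3·(1) = 0
Solving this homogeneous linear system for the smallest-integer solution (first nonzero entry positive) gives (2, 1, -3).

(2, 1, -3)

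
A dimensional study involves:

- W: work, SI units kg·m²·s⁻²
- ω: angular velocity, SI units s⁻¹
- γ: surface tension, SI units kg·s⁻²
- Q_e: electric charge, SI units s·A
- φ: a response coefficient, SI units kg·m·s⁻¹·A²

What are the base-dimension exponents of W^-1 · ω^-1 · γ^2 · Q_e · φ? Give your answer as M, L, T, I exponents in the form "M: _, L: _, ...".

Collect each base-dimension exponent across the product:
  M: −(1) − (0) + 2·(1) + (0) + (1) = 2
  L: −(2) − (0) + 2·(0) + (0) + (1) = -1
  T: −(-2) − (-1) + 2·(-2) + (1) + (-1) = -1
  I: −(0) − (0) + 2·(0) + (1) + (2) = 3
So the dimensions are [M² L⁻¹ T⁻¹ I³].

M: 2, L: -1, T: -1, I: 3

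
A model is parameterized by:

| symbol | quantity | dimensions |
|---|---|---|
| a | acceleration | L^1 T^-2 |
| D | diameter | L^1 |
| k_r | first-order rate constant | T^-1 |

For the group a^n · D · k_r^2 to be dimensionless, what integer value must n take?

-1

Balance the L exponent: (1)·n from a, plus (1) + 2·(0) = 1 from the rest, must sum to zero.
n + 1 = 0, so n = -1.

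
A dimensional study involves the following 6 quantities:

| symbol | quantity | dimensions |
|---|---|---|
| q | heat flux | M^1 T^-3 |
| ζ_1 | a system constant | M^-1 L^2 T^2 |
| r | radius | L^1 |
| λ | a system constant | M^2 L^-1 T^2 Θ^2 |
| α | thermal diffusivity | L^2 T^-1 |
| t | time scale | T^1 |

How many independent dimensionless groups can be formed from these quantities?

2

There are 6 variables and 4 base dimensions (M, L, T, Θ).
The dimension matrix has rank 4.
Independent dimensionless groups: 6 − 4 = 2.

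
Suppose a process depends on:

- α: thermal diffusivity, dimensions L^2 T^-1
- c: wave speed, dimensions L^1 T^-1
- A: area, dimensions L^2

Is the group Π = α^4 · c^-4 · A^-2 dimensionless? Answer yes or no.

Sum the exponent of each base dimension across the product:
  L: 4·[α]_L − 4·[c]_L − 2·[A]_L = 4·(2) − 4·(1) − 2·(2) = 0
  T: 4·[α]_T − 4·[c]_T − 2·[A]_T = 4·(-1) − 4·(-1) − 2·(0) = 0
All base exponents vanish — dimensionless.

yes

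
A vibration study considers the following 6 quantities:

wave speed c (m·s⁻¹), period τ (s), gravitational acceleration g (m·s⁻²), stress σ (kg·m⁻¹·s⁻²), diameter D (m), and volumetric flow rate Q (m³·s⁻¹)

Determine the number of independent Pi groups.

There are 6 variables and 3 base dimensions (M, L, T).
The dimension matrix has rank 3.
Independent dimensionless groups: 6 − 3 = 3.

3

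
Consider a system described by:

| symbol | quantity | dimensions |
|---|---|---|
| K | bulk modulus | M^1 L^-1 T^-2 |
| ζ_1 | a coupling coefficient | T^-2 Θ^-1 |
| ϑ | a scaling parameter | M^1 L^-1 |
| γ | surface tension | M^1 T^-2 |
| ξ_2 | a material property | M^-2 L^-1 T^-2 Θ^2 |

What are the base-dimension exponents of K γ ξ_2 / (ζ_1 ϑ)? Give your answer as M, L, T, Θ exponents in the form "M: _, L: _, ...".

Collect each base-dimension exponent across the product:
  M: (1) − (0) − (1) + (1) + (-2) = -1
  L: (-1) − (0) − (-1) + (0) + (-1) = -1
  T: (-2) − (-2) − (0) + (-2) + (-2) = -4
  Θ: (0) − (-1) − (0) + (0) + (2) = 3
So the dimensions are [M⁻¹ L⁻¹ T⁻⁴ Θ³].

M: -1, L: -1, T: -4, Θ: 3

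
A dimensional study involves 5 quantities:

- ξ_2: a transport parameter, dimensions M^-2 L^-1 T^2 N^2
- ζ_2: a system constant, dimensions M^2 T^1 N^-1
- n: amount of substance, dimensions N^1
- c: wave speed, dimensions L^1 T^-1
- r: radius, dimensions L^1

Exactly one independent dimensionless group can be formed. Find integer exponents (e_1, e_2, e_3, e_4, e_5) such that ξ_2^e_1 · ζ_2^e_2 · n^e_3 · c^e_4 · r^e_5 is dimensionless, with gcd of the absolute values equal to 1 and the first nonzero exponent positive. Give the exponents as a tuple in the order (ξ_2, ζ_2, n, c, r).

M: e_1·(-2) + e_2·(2) + e_3·(0) + e_4·(0) + e_5·(0) = 0
L: e_1·(-1) + e_2·(0) + e_3·(0) + e_4·(1) + e_5·(1) = 0
T: e_1·(2) + e_2·(1) + e_3·(0) + e_4·(-1) + e_5·(0) = 0
N: e_1·(2) + e_2·(-1) + e_3·(1) + e_4·(0) + e_5·(0) = 0
Solving this homogeneous linear system for the smallest-integer solution (first nonzero entry positive) gives (1, 1, -1, 3, -2).

(1, 1, -1, 3, -2)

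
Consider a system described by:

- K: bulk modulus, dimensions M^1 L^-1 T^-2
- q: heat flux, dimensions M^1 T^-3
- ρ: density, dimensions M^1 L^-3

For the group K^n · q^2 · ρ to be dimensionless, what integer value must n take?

Balance the M exponent: (1)·n from K, plus 2·(1) + (1) = 3 from the rest, must sum to zero.
n + 3 = 0, so n = -3.

-3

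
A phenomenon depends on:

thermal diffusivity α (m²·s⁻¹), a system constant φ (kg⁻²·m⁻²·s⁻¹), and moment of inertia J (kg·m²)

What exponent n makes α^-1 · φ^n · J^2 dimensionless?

1

Balance the M exponent: (-2)·n from φ, plus −(0) + 2·(1) = 2 from the rest, must sum to zero.
-2n + 2 = 0, so n = 1.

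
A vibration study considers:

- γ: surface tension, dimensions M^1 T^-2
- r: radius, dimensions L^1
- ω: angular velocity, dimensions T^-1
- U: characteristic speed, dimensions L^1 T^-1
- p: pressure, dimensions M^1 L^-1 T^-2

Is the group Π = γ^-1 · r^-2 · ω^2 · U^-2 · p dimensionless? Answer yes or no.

Sum the exponent of each base dimension across the product:
  M: −[γ]_M − 2·[r]_M + 2·[ω]_M − 2·[U]_M + [p]_M = −(1) − 2·(0) + 2·(0) − 2·(0) + (1) = 0
  L: −[γ]_L − 2·[r]_L + 2·[ω]_L − 2·[U]_L + [p]_L = −(0) − 2·(1) + 2·(0) − 2·(1) + (-1) = -5
  T: −[γ]_T − 2·[r]_T + 2·[ω]_T − 2·[U]_T + [p]_T = −(-2) − 2·(0) + 2·(-1) − 2·(-1) + (-2) = 0
Net dimensions [L⁻⁵] ≠ [1] — not dimensionless.

no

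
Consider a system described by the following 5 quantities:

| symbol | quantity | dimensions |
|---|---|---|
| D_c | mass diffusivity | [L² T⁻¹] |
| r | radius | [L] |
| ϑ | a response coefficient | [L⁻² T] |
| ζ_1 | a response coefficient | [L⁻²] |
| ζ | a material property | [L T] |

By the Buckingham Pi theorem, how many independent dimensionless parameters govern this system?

3

There are 5 variables and 2 base dimensions (L, T).
The dimension matrix has rank 2.
Independent dimensionless groups: 5 − 2 = 3.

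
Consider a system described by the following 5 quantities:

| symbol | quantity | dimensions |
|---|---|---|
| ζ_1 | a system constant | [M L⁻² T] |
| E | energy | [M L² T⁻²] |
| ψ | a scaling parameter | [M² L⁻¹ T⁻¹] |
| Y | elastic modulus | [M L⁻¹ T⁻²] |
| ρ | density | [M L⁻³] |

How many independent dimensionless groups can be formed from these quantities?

2

There are 5 variables and 3 base dimensions (M, L, T).
The dimension matrix has rank 3.
Independent dimensionless groups: 5 − 3 = 2.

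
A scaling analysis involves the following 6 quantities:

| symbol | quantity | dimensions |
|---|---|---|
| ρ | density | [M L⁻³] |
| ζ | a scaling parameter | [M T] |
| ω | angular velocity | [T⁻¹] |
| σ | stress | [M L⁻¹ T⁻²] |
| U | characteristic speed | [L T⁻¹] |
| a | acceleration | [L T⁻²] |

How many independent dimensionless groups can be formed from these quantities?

There are 6 variables and 3 base dimensions (M, L, T).
The dimension matrix has rank 3.
Independent dimensionless groups: 6 − 3 = 3.

3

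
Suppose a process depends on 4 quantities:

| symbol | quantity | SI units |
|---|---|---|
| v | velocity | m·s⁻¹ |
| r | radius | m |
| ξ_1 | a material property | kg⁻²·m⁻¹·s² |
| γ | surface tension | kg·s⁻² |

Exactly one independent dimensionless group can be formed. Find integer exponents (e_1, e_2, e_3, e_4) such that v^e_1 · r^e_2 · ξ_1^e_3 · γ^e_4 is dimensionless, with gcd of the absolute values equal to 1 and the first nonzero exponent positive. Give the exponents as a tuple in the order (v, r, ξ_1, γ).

(2, -3, -1, -2)

M: e_1·(0) + e_2·(0) + e_3·(-2) + e_4·(1) = 0
L: e_1·(1) + e_2·(1) + e_3·(-1) + e_4·(0) = 0
T: e_1·(-1) + e_2·(0) + e_3·(2) + e_4·(-2) = 0
Solving this homogeneous linear system for the smallest-integer solution (first nonzero entry positive) gives (2, -3, -1, -2).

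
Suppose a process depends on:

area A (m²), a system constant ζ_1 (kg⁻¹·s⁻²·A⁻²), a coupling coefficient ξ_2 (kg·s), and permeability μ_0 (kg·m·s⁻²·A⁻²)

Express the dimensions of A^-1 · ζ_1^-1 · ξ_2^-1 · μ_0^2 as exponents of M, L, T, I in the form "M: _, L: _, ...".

Collect each base-dimension exponent across the product:
  M: −(0) − (-1) − (1) + 2·(1) = 2
  L: −(2) − (0) − (0) + 2·(1) = 0
  T: −(0) − (-2) − (1) + 2·(-2) = -3
  I: −(0) − (-2) − (0) + 2·(-2) = -2
So the dimensions are [M² T⁻³ I⁻²].

M: 2, L: 0, T: -3, I: -2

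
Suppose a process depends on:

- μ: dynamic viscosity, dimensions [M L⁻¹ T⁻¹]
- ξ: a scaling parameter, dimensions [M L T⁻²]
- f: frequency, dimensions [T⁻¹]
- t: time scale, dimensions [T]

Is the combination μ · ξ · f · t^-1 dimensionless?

Sum the exponent of each base dimension across the product:
  M: [μ]_M + [ξ]_M + [f]_M − [t]_M = (1) + (1) + (0) − (0) = 2
  L: [μ]_L + [ξ]_L + [f]_L − [t]_L = (-1) + (1) + (0) − (0) = 0
  T: [μ]_T + [ξ]_T + [f]_T − [t]_T = (-1) + (-2) + (-1) − (1) = -5
Net dimensions [M² T⁻⁵] ≠ [1] — not dimensionless.

no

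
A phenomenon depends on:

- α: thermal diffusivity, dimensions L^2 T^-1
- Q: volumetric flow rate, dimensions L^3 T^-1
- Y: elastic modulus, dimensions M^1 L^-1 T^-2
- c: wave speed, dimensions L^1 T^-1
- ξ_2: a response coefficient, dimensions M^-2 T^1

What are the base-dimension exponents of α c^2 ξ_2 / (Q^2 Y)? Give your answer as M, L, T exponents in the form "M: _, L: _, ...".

Collect each base-dimension exponent across the product:
  M: (0) − 2·(0) − (1) + 2·(0) + (-2) = -3
  L: (2) − 2·(3) − (-1) + 2·(1) + (0) = -1
  T: (-1) − 2·(-1) − (-2) + 2·(-1) + (1) = 2
So the dimensions are [M⁻³ L⁻¹ T²].

M: -3, L: -1, T: 2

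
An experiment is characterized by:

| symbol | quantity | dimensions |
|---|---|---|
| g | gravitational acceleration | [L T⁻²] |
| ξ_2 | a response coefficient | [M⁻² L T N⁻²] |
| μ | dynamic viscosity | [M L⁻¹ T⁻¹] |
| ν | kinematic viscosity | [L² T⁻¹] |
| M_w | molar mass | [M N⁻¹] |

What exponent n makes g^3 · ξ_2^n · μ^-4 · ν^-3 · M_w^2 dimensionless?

-1

Balance the M exponent: (-2)·n from ξ_2, plus 3·(0) − 4·(1) − 3·(0) + 2·(1) = -2 from the rest, must sum to zero.
-2n − 2 = 0, so n = -1.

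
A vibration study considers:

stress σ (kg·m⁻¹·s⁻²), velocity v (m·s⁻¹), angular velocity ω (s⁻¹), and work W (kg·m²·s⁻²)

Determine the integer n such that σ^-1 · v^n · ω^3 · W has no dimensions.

Balance the L exponent: (1)·n from v, plus −(-1) + 3·(0) + (2) = 3 from the rest, must sum to zero.
n + 3 = 0, so n = -3.

-3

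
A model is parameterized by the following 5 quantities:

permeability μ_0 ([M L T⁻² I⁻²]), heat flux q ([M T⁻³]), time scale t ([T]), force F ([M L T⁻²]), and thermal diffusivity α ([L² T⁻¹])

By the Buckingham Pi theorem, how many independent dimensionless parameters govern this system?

1

There are 5 variables and 4 base dimensions (M, L, T, I).
The dimension matrix has rank 4.
Independent dimensionless groups: 5 − 4 = 1.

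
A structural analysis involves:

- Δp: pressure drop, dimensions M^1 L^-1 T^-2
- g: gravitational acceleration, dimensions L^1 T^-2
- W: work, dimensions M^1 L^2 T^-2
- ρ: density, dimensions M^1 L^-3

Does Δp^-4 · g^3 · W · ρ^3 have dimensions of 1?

yes

Sum the exponent of each base dimension across the product:
  M: −4·[Δp]_M + 3·[g]_M + [W]_M + 3·[ρ]_M = −4·(1) + 3·(0) + (1) + 3·(1) = 0
  L: −4·[Δp]_L + 3·[g]_L + [W]_L + 3·[ρ]_L = −4·(-1) + 3·(1) + (2) + 3·(-3) = 0
  T: −4·[Δp]_T + 3·[g]_T + [W]_T + 3·[ρ]_T = −4·(-2) + 3·(-2) + (-2) + 3·(0) = 0
All base exponents vanish — dimensionless.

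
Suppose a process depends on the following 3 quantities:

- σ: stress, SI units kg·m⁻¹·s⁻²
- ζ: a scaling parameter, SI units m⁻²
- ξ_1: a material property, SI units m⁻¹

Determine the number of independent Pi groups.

There are 3 variables and 3 base dimensions (M, L, T).
The dimension matrix has rank 2 (less than 3: the dimension vectors are linearly dependent).
Independent dimensionless groups: 3 − 2 = 1.

1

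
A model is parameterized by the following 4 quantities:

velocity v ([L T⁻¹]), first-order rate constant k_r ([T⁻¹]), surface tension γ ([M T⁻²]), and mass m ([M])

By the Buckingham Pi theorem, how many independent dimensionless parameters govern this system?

There are 4 variables and 3 base dimensions (M, L, T).
The dimension matrix has rank 3.
Independent dimensionless groups: 4 − 3 = 1.

1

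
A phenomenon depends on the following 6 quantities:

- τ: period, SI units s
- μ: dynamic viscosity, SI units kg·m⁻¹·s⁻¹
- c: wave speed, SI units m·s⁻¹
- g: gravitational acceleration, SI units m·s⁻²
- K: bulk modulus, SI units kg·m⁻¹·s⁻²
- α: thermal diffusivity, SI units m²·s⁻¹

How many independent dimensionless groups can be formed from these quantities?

3

There are 6 variables and 3 base dimensions (M, L, T).
The dimension matrix has rank 3.
Independent dimensionless groups: 6 − 3 = 3.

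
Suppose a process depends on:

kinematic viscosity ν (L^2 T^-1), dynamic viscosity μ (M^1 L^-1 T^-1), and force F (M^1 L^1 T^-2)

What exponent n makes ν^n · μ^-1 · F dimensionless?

Balance the L exponent: (2)·n from ν, plus −(-1) + (1) = 2 from the rest, must sum to zero.
2n + 2 = 0, so n = -1.

-1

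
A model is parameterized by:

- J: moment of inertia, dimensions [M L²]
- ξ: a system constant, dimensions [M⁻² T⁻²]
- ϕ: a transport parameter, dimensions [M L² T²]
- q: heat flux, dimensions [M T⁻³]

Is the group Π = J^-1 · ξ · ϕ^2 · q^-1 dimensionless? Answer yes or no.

no

Sum the exponent of each base dimension across the product:
  M: −[J]_M + [ξ]_M + 2·[ϕ]_M − [q]_M = −(1) + (-2) + 2·(1) − (1) = -2
  L: −[J]_L + [ξ]_L + 2·[ϕ]_L − [q]_L = −(2) + (0) + 2·(2) − (0) = 2
  T: −[J]_T + [ξ]_T + 2·[ϕ]_T − [q]_T = −(0) + (-2) + 2·(2) − (-3) = 5
Net dimensions [M⁻² L² T⁵] ≠ [1] — not dimensionless.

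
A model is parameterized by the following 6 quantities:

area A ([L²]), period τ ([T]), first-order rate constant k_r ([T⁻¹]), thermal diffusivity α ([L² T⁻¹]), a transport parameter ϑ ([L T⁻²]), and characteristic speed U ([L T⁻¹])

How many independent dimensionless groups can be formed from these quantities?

4

There are 6 variables and 2 base dimensions (L, T).
The dimension matrix has rank 2.
Independent dimensionless groups: 6 − 2 = 4.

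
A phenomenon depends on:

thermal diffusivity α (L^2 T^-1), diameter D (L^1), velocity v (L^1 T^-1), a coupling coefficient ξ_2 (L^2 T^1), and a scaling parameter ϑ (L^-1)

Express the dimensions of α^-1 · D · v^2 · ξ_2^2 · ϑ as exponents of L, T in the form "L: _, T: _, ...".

L: 4, T: 1

Collect each base-dimension exponent across the product:
  L: −(2) + (1) + 2·(1) + 2·(2) + (-1) = 4
  T: −(-1) + (0) + 2·(-1) + 2·(1) + (0) = 1
So the dimensions are [L⁴ T].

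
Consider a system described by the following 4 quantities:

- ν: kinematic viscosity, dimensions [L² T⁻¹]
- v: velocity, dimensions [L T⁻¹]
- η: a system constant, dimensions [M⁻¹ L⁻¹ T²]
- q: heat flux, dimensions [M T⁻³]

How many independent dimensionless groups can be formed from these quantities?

1

There are 4 variables and 3 base dimensions (M, L, T).
The dimension matrix has rank 3.
Independent dimensionless groups: 4 − 3 = 1.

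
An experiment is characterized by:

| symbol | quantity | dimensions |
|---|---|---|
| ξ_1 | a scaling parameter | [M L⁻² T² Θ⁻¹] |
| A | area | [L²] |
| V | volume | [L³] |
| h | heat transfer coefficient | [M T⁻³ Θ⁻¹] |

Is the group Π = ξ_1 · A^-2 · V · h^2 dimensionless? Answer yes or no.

no

Sum the exponent of each base dimension across the product:
  M: [ξ_1]_M − 2·[A]_M + [V]_M + 2·[h]_M = (1) − 2·(0) + (0) + 2·(1) = 3
  L: [ξ_1]_L − 2·[A]_L + [V]_L + 2·[h]_L = (-2) − 2·(2) + (3) + 2·(0) = -3
  T: [ξ_1]_T − 2·[A]_T + [V]_T + 2·[h]_T = (2) − 2·(0) + (0) + 2·(-3) = -4
  Θ: [ξ_1]_Θ − 2·[A]_Θ + [V]_Θ + 2·[h]_Θ = (-1) − 2·(0) + (0) + 2·(-1) = -3
Net dimensions [M³ L⁻³ T⁻⁴ Θ⁻³] ≠ [1] — not dimensionless.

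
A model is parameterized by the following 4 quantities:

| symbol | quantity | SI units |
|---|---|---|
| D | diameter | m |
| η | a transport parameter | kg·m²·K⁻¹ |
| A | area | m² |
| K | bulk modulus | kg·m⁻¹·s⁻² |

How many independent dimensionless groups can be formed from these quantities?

There are 4 variables and 4 base dimensions (M, L, T, Θ).
The dimension matrix has rank 3 (less than 4: the dimension vectors are linearly dependent).
Independent dimensionless groups: 4 − 3 = 1.

1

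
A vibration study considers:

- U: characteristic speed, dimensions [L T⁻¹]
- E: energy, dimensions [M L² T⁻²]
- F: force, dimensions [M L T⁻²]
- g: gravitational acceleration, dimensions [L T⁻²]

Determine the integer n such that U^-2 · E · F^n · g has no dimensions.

-1

Balance the M exponent: (1)·n from F, plus −2·(0) + (1) + (0) = 1 from the rest, must sum to zero.
n + 1 = 0, so n = -1.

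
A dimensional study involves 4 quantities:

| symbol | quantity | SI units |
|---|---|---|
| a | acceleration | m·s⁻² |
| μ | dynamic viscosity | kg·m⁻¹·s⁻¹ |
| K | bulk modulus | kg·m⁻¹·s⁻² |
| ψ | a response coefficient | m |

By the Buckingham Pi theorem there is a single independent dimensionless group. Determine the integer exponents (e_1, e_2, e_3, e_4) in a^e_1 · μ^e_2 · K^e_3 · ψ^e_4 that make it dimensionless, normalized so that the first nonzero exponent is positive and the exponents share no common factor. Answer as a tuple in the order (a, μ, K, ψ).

(1, 2, -2, -1)

M: e_1·(0) + e_2·(1) + e_3·(1) + e_4·(0) = 0
L: e_1·(1) + e_2·(-1) + e_3·(-1) + e_4·(1) = 0
T: e_1·(-2) + e_2·(-1) + e_3·(-2) + e_4·(0) = 0
Solving this homogeneous linear system for the smallest-integer solution (first nonzero entry positive) gives (1, 2, -2, -1).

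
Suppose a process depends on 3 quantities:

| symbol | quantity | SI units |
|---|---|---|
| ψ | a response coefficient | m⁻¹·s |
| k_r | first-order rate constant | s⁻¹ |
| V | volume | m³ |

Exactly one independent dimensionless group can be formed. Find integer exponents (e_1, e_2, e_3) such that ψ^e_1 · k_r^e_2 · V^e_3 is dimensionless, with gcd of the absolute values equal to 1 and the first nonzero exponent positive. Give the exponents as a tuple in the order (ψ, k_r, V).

L: e_1·(-1) + e_2·(0) + e_3·(3) = 0
T: e_1·(1) + e_2·(-1) + e_3·(0) = 0
Solving this homogeneous linear system for the smallest-integer solution (first nonzero entry positive) gives (3, 3, 1).

(3, 3, 1)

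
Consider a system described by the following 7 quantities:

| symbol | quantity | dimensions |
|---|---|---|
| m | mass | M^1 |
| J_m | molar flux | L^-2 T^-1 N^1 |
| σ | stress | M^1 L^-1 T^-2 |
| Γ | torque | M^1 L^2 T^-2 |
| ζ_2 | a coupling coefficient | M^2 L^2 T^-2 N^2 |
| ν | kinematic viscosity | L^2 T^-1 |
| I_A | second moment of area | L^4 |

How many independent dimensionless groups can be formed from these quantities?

3

There are 7 variables and 4 base dimensions (M, L, T, N).
The dimension matrix has rank 4.
Independent dimensionless groups: 7 − 4 = 3.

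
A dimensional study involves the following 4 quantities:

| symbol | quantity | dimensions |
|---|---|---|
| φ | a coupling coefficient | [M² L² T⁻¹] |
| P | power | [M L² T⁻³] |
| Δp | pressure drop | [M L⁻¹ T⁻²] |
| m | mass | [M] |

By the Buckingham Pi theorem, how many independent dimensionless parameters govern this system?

1

There are 4 variables and 3 base dimensions (M, L, T).
The dimension matrix has rank 3.
Independent dimensionless groups: 4 − 3 = 1.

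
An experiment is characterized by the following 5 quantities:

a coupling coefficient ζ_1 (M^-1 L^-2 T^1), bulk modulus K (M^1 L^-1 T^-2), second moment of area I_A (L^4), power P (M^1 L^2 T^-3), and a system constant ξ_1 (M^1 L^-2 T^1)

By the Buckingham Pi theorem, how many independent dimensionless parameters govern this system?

2

There are 5 variables and 3 base dimensions (M, L, T).
The dimension matrix has rank 3.
Independent dimensionless groups: 5 − 3 = 2.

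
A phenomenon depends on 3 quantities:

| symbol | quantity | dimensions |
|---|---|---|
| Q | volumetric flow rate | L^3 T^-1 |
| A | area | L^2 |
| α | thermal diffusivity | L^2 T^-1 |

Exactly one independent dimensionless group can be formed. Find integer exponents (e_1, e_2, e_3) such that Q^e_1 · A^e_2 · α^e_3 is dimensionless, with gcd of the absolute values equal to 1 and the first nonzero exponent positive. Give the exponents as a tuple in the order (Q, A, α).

(2, -1, -2)

L: e_1·(3) + e_2·(2) + e_3·(2) = 0
T: e_1·(-1) + e_2·(0) + e_3·(-1) = 0
Solving this homogeneous linear system for the smallest-integer solution (first nonzero entry positive) gives (2, -1, -2).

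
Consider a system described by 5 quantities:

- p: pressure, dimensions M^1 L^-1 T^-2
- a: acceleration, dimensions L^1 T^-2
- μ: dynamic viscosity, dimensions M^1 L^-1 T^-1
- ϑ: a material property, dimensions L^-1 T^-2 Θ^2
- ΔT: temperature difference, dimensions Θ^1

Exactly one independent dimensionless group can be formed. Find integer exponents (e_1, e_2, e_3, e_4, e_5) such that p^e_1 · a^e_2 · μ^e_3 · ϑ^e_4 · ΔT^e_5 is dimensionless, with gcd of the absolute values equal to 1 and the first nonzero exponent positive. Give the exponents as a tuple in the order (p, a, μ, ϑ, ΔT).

(4, -1, -4, -1, 2)

M: e_1·(1) + e_2·(0) + e_3·(1) + e_4·(0) + e_5·(0) = 0
L: e_1·(-1) + e_2·(1) + e_3·(-1) + e_4·(-1) + e_5·(0) = 0
T: e_1·(-2) + e_2·(-2) + e_3·(-1) + e_4·(-2) + e_5·(0) = 0
Θ: e_1·(0) + e_2·(0) + e_3·(0) + e_4·(2) + e_5·(1) = 0
Solving this homogeneous linear system for the smallest-integer solution (first nonzero entry positive) gives (4, -1, -4, -1, 2).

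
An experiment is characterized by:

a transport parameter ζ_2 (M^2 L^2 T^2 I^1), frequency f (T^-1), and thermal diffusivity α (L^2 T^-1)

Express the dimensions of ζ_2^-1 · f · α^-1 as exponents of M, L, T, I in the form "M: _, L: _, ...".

M: -2, L: -4, T: -2, I: -1

Collect each base-dimension exponent across the product:
  M: −(2) + (0) − (0) = -2
  L: −(2) + (0) − (2) = -4
  T: −(2) + (-1) − (-1) = -2
  I: −(1) + (0) − (0) = -1
So the dimensions are [M⁻² L⁻⁴ T⁻² I⁻¹].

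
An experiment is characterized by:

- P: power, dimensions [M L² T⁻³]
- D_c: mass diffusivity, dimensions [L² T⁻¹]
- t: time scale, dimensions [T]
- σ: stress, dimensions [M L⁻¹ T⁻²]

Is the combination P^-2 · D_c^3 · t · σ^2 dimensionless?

yes

Sum the exponent of each base dimension across the product:
  M: −2·[P]_M + 3·[D_c]_M + [t]_M + 2·[σ]_M = −2·(1) + 3·(0) + (0) + 2·(1) = 0
  L: −2·[P]_L + 3·[D_c]_L + [t]_L + 2·[σ]_L = −2·(2) + 3·(2) + (0) + 2·(-1) = 0
  T: −2·[P]_T + 3·[D_c]_T + [t]_T + 2·[σ]_T = −2·(-3) + 3·(-1) + (1) + 2·(-2) = 0
  Θ: −2·[P]_Θ + 3·[D_c]_Θ + [t]_Θ + 2·[σ]_Θ = −2·(0) + 3·(0) + (0) + 2·(0) = 0
All base exponents vanish — dimensionless.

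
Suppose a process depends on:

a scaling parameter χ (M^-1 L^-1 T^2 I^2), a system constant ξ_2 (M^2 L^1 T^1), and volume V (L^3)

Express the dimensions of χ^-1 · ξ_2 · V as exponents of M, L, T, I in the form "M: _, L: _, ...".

Collect each base-dimension exponent across the product:
  M: −(-1) + (2) + (0) = 3
  L: −(-1) + (1) + (3) = 5
  T: −(2) + (1) + (0) = -1
  I: −(2) + (0) + (0) = -2
So the dimensions are [M³ L⁵ T⁻¹ I⁻²].

M: 3, L: 5, T: -1, I: -2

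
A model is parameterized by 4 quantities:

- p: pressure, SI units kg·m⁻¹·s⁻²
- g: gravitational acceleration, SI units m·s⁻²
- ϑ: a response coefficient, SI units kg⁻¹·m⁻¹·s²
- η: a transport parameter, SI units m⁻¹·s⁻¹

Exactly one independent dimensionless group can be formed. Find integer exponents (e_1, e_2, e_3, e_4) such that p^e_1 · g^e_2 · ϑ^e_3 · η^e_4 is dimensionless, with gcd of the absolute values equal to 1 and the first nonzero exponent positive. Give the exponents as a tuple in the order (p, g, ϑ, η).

M: e_1·(1) + e_2·(0) + e_3·(-1) + e_4·(0) = 0
L: e_1·(-1) + e_2·(1) + e_3·(-1) + e_4·(-1) = 0
T: e_1·(-2) + e_2·(-2) + e_3·(2) + e_4·(-1) = 0
Solving this homogeneous linear system for the smallest-integer solution (first nonzero entry positive) gives (3, 2, 3, -4).

(3, 2, 3, -4)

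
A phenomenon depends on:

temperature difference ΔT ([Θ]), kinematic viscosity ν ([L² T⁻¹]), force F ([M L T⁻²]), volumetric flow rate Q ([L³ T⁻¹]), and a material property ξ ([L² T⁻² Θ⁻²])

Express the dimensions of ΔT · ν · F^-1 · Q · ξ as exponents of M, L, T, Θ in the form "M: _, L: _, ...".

Collect each base-dimension exponent across the product:
  M: (0) + (0) − (1) + (0) + (0) = -1
  L: (0) + (2) − (1) + (3) + (2) = 6
  T: (0) + (-1) − (-2) + (-1) + (-2) = -2
  Θ: (1) + (0) − (0) + (0) + (-2) = -1
So the dimensions are [M⁻¹ L⁶ T⁻² Θ⁻¹].

M: -1, L: 6, T: -2, Θ: -1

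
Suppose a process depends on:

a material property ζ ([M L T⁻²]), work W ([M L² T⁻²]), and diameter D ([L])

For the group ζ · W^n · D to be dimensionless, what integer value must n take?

-1

Balance the M exponent: (1)·n from W, plus (1) + (0) = 1 from the rest, must sum to zero.
n + 1 = 0, so n = -1.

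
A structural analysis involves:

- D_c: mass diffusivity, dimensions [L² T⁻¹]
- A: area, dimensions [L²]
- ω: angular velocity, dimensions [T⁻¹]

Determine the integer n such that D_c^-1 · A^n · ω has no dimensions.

1

Balance the L exponent: (2)·n from A, plus −(2) + (0) = -2 from the rest, must sum to zero.
2n − 2 = 0, so n = 1.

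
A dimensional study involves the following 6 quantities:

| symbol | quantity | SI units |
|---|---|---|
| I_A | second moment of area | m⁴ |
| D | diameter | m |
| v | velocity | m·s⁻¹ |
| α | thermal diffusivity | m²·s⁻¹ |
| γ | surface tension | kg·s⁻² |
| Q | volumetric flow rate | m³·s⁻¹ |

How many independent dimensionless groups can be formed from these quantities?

There are 6 variables and 3 base dimensions (M, L, T).
The dimension matrix has rank 3.
Independent dimensionless groups: 6 − 3 = 3.

3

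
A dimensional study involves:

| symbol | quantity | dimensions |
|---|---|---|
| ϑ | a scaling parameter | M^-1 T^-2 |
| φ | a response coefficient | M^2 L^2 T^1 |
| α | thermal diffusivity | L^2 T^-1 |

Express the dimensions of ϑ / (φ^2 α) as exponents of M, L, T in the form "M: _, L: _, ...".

Collect each base-dimension exponent across the product:
  M: (-1) − 2·(2) − (0) = -5
  L: (0) − 2·(2) − (2) = -6
  T: (-2) − 2·(1) − (-1) = -3
So the dimensions are [M⁻⁵ L⁻⁶ T⁻³].

M: -5, L: -6, T: -3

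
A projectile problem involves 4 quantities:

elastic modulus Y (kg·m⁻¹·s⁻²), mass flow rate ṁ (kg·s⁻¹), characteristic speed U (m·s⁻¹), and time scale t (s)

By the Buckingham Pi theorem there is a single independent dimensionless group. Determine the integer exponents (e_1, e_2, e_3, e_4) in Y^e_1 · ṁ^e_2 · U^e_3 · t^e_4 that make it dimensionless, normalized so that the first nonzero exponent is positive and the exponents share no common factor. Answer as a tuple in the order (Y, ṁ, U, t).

(1, -1, 1, 2)

M: e_1·(1) + e_2·(1) + e_3·(0) + e_4·(0) = 0
L: e_1·(-1) + e_2·(0) + e_3·(1) + e_4·(0) = 0
T: e_1·(-2) + e_2·(-1) + e_3·(-1) + e_4·(1) = 0
Solving this homogeneous linear system for the smallest-integer solution (first nonzero entry positive) gives (1, -1, 1, 2).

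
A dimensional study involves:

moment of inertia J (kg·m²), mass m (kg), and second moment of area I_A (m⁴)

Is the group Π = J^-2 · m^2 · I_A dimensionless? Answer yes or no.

yes

Sum the exponent of each base dimension across the product:
  M: −2·[J]_M + 2·[m]_M + [I_A]_M = −2·(1) + 2·(1) + (0) = 0
  L: −2·[J]_L + 2·[m]_L + [I_A]_L = −2·(2) + 2·(0) + (4) = 0
  T: −2·[J]_T + 2·[m]_T + [I_A]_T = −2·(0) + 2·(0) + (0) = 0
  Θ: −2·[J]_Θ + 2·[m]_Θ + [I_A]_Θ = −2·(0) + 2·(0) + (0) = 0
All base exponents vanish — dimensionless.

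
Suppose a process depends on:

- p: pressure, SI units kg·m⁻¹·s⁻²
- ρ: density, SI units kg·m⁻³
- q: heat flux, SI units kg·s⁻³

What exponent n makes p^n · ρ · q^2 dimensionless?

-3

Balance the M exponent: (1)·n from p, plus (1) + 2·(1) = 3 from the rest, must sum to zero.
n + 3 = 0, so n = -3.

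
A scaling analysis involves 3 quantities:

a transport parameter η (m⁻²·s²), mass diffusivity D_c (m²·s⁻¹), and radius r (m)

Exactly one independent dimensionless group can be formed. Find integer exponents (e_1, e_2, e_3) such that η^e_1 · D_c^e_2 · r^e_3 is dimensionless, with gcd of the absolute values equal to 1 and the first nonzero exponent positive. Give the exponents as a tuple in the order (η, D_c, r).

(1, 2, -2)

L: e_1·(-2) + e_2·(2) + e_3·(1) = 0
T: e_1·(2) + e_2·(-1) + e_3·(0) = 0
Solving this homogeneous linear system for the smallest-integer solution (first nonzero entry positive) gives (1, 2, -2).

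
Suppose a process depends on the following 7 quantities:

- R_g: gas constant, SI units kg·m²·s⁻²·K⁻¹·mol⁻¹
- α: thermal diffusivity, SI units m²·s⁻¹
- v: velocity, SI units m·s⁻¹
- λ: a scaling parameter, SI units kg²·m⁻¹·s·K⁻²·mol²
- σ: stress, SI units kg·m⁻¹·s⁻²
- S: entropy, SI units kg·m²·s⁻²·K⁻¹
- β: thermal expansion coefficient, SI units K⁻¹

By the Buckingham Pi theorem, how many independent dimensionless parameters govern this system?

2

There are 7 variables and 5 base dimensions (M, L, T, Θ, N).
The dimension matrix has rank 5.
Independent dimensionless groups: 7 − 5 = 2.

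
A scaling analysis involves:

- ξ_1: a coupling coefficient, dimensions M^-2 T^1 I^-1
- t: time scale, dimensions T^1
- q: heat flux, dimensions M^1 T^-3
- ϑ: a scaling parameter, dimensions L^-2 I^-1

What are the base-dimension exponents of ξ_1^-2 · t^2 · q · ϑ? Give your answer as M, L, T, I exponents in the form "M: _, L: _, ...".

Collect each base-dimension exponent across the product:
  M: −2·(-2) + 2·(0) + (1) + (0) = 5
  L: −2·(0) + 2·(0) + (0) + (-2) = -2
  T: −2·(1) + 2·(1) + (-3) + (0) = -3
  I: −2·(-1) + 2·(0) + (0) + (-1) = 1
So the dimensions are [M⁵ L⁻² T⁻³ I].

M: 5, L: -2, T: -3, I: 1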